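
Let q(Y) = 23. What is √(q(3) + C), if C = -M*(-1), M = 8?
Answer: √31 ≈ 5.5678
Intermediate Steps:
C = 8 (C = -8*(-1) = -1*(-8) = 8)
√(q(3) + C) = √(23 + 8) = √31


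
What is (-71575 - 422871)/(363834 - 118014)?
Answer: -247223/122910 ≈ -2.0114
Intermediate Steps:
(-71575 - 422871)/(363834 - 118014) = -494446/245820 = -494446*1/245820 = -247223/122910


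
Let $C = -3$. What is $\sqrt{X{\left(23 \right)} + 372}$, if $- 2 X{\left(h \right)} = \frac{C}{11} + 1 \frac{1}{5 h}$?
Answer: $\frac{\sqrt{595494955}}{1265} \approx 19.291$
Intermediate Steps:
$X{\left(h \right)} = \frac{3}{22} - \frac{1}{10 h}$ ($X{\left(h \right)} = - \frac{- \frac{3}{11} + 1 \frac{1}{5 h}}{2} = - \frac{\left(-3\right) \frac{1}{11} + 1 \frac{1}{5 h}}{2} = - \frac{- \frac{3}{11} + \frac{1}{5 h}}{2} = \frac{3}{22} - \frac{1}{10 h}$)
$\sqrt{X{\left(23 \right)} + 372} = \sqrt{\frac{-11 + 15 \cdot 23}{110 \cdot 23} + 372} = \sqrt{\frac{1}{110} \cdot \frac{1}{23} \left(-11 + 345\right) + 372} = \sqrt{\frac{1}{110} \cdot \frac{1}{23} \cdot 334 + 372} = \sqrt{\frac{167}{1265} + 372} = \sqrt{\frac{470747}{1265}} = \frac{\sqrt{595494955}}{1265}$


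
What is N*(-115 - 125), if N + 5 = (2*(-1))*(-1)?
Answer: 720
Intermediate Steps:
N = -3 (N = -5 + (2*(-1))*(-1) = -5 - 2*(-1) = -5 + 2 = -3)
N*(-115 - 125) = -3*(-115 - 125) = -3*(-240) = 720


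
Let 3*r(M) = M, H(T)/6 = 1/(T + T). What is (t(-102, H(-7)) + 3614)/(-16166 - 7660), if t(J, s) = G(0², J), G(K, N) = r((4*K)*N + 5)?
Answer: -10847/71478 ≈ -0.15175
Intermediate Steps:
H(T) = 3/T (H(T) = 6/(T + T) = 6/((2*T)) = 6*(1/(2*T)) = 3/T)
r(M) = M/3
G(K, N) = 5/3 + 4*K*N/3 (G(K, N) = ((4*K)*N + 5)/3 = (4*K*N + 5)/3 = (5 + 4*K*N)/3 = 5/3 + 4*K*N/3)
t(J, s) = 5/3 (t(J, s) = 5/3 + (4/3)*0²*J = 5/3 + (4/3)*0*J = 5/3 + 0 = 5/3)
(t(-102, H(-7)) + 3614)/(-16166 - 7660) = (5/3 + 3614)/(-16166 - 7660) = (10847/3)/(-23826) = (10847/3)*(-1/23826) = -10847/71478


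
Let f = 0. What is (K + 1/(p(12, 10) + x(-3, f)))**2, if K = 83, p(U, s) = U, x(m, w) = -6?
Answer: 249001/36 ≈ 6916.7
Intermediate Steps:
(K + 1/(p(12, 10) + x(-3, f)))**2 = (83 + 1/(12 - 6))**2 = (83 + 1/6)**2 = (499/6)**2 = 249001/36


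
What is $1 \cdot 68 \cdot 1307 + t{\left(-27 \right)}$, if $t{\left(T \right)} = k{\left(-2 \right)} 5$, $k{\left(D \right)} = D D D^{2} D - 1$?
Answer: $88711$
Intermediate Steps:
$k{\left(D \right)} = -1 + D^{5}$ ($k{\left(D \right)} = D D^{3} D - 1 = D^{4} D - 1 = D^{5} - 1 = -1 + D^{5}$)
$t{\left(T \right)} = -165$ ($t{\left(T \right)} = \left(-1 + \left(-2\right)^{5}\right) 5 = \left(-1 - 32\right) 5 = \left(-33\right) 5 = -165$)
$1 \cdot 68 \cdot 1307 + t{\left(-27 \right)} = 1 \cdot 68 \cdot 1307 - 165 = 68 \cdot 1307 - 165 = 88876 - 165 = 88711$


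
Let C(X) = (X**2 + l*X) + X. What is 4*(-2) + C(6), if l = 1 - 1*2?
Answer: 28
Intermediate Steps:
l = -1 (l = 1 - 2 = -1)
C(X) = X**2 (C(X) = (X**2 - X) + X = X**2)
4*(-2) + C(6) = 4*(-2) + 6**2 = -8 + 36 = 28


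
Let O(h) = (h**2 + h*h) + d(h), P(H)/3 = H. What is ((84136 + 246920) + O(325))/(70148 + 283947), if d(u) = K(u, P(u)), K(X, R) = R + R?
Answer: 544256/354095 ≈ 1.5370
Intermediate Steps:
P(H) = 3*H
K(X, R) = 2*R
d(u) = 6*u (d(u) = 2*(3*u) = 6*u)
O(h) = 2*h**2 + 6*h (O(h) = (h**2 + h*h) + 6*h = (h**2 + h**2) + 6*h = 2*h**2 + 6*h)
((84136 + 246920) + O(325))/(70148 + 283947) = ((84136 + 246920) + 2*325*(3 + 325))/(70148 + 283947) = (331056 + 2*325*328)/354095 = (331056 + 213200)*(1/354095) = 544256*(1/354095) = 544256/354095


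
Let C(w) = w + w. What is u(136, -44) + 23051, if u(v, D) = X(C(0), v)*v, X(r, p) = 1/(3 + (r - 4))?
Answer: 22915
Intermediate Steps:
C(w) = 2*w
X(r, p) = 1/(-1 + r) (X(r, p) = 1/(3 + (-4 + r)) = 1/(-1 + r))
u(v, D) = -v (u(v, D) = v/(-1 + 2*0) = v/(-1 + 0) = v/(-1) = -v)
u(136, -44) + 23051 = -1*136 + 23051 = -136 + 23051 = 22915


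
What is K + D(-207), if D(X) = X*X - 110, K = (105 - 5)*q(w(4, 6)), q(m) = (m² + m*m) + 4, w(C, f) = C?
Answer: 46339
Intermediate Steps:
q(m) = 4 + 2*m² (q(m) = (m² + m²) + 4 = 2*m² + 4 = 4 + 2*m²)
K = 3600 (K = (105 - 5)*(4 + 2*4²) = 100*(4 + 2*16) = 100*(4 + 32) = 100*36 = 3600)
D(X) = -110 + X² (D(X) = X² - 110 = -110 + X²)
K + D(-207) = 3600 + (-110 + (-207)²) = 3600 + (-110 + 42849) = 3600 + 42739 = 46339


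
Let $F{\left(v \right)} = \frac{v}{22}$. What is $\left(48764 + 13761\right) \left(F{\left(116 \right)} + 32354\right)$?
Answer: $\frac{22255898800}{11} \approx 2.0233 \cdot 10^{9}$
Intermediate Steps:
$F{\left(v \right)} = \frac{v}{22}$ ($F{\left(v \right)} = v \frac{1}{22} = \frac{v}{22}$)
$\left(48764 + 13761\right) \left(F{\left(116 \right)} + 32354\right) = \left(48764 + 13761\right) \left(\frac{1}{22} \cdot 116 + 32354\right) = 62525 \left(\frac{58}{11} + 32354\right) = 62525 \cdot \frac{355952}{11} = \frac{22255898800}{11}$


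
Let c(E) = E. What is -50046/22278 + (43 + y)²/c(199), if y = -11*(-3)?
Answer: 19786429/738887 ≈ 26.779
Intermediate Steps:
y = 33
-50046/22278 + (43 + y)²/c(199) = -50046/22278 + (43 + 33)²/199 = -50046*1/22278 + 76²*(1/199) = -8341/3713 + 5776*(1/199) = -8341/3713 + 5776/199 = 19786429/738887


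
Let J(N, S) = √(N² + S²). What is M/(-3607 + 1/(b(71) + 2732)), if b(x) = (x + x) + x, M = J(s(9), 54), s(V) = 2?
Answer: -2945*√730/5311307 ≈ -0.014981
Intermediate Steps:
M = 2*√730 (M = √(2² + 54²) = √(4 + 2916) = √2920 = 2*√730 ≈ 54.037)
b(x) = 3*x (b(x) = 2*x + x = 3*x)
M/(-3607 + 1/(b(71) + 2732)) = (2*√730)/(-3607 + 1/(3*71 + 2732)) = (2*√730)/(-3607 + 1/(213 + 2732)) = (2*√730)/(-3607 + 1/2945) = (2*√730)/(-10622614/2945) = (2*√730)*(-2945/10622614) = -2945*√730/5311307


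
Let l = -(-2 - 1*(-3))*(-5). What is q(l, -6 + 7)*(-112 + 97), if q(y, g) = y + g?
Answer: -90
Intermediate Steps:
l = 5 (l = -(-2 + 3)*(-5) = -1*1*(-5) = -1*(-5) = 5)
q(y, g) = g + y
q(l, -6 + 7)*(-112 + 97) = ((-6 + 7) + 5)*(-112 + 97) = (1 + 5)*(-15) = 6*(-15) = -90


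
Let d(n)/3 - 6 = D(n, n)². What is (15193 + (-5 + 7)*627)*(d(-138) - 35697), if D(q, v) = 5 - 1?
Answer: -586023057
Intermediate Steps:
D(q, v) = 4
d(n) = 66 (d(n) = 18 + 3*4² = 18 + 3*16 = 18 + 48 = 66)
(15193 + (-5 + 7)*627)*(d(-138) - 35697) = (15193 + (-5 + 7)*627)*(66 - 35697) = (15193 + 2*627)*(-35631) = (15193 + 1254)*(-35631) = 16447*(-35631) = -586023057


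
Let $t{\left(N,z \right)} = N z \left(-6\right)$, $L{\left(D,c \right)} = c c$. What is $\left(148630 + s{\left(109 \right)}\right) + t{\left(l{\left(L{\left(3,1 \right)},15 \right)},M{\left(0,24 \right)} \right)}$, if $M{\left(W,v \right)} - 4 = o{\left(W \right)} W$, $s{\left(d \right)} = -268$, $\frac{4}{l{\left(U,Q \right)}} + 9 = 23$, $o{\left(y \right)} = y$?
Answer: $\frac{1038486}{7} \approx 1.4836 \cdot 10^{5}$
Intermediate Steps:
$L{\left(D,c \right)} = c^{2}$
$l{\left(U,Q \right)} = \frac{2}{7}$ ($l{\left(U,Q \right)} = \frac{4}{-9 + 23} = \frac{4}{14} = 4 \cdot \frac{1}{14} = \frac{2}{7}$)
$M{\left(W,v \right)} = 4 + W^{2}$ ($M{\left(W,v \right)} = 4 + W W = 4 + W^{2}$)
$t{\left(N,z \right)} = - 6 N z$
$\left(148630 + s{\left(109 \right)}\right) + t{\left(l{\left(L{\left(3,1 \right)},15 \right)},M{\left(0,24 \right)} \right)} = \left(148630 - 268\right) - \frac{12 \left(4 + 0^{2}\right)}{7} = 148362 - \frac{12 \left(4 + 0\right)}{7} = 148362 - \frac{12}{7} \cdot 4 = 148362 - \frac{48}{7} = \frac{1038486}{7}$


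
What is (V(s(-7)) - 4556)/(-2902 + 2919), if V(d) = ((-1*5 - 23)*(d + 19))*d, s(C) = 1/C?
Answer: -31364/119 ≈ -263.56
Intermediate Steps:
s(C) = 1/C
V(d) = d*(-532 - 28*d) (V(d) = ((-5 - 23)*(19 + d))*d = (-28*(19 + d))*d = (-532 - 28*d)*d = d*(-532 - 28*d))
(V(s(-7)) - 4556)/(-2902 + 2919) = (-28*(19 + 1/(-7))/(-7) - 4556)/(-2902 + 2919) = (-28*(-1/7)*(19 - 1/7) - 4556)/17 = (-28*(-1/7)*132/7 - 4556)*(1/17) = (528/7 - 4556)*(1/17) = -31364/7*1/17 = -31364/119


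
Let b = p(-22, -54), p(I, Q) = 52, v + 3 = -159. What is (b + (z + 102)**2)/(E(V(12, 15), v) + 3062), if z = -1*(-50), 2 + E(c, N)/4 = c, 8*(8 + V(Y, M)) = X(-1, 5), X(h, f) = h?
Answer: 46312/6043 ≈ 7.6637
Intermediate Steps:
v = -162 (v = -3 - 159 = -162)
V(Y, M) = -65/8 (V(Y, M) = -8 + (1/8)*(-1) = -8 - 1/8 = -65/8)
E(c, N) = -8 + 4*c
b = 52
z = 50
(b + (z + 102)**2)/(E(V(12, 15), v) + 3062) = (52 + (50 + 102)**2)/((-8 + 4*(-65/8)) + 3062) = (52 + 152**2)/((-8 - 65/2) + 3062) = (52 + 23104)/(-81/2 + 3062) = 23156/(6043/2) = 23156*(2/6043) = 46312/6043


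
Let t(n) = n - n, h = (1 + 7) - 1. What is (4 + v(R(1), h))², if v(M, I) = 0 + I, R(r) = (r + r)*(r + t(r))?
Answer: 121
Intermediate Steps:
h = 7 (h = 8 - 1 = 7)
t(n) = 0
R(r) = 2*r² (R(r) = (r + r)*(r + 0) = (2*r)*r = 2*r²)
v(M, I) = I
(4 + v(R(1), h))² = (4 + 7)² = 11² = 121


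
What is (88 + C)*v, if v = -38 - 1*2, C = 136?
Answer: -8960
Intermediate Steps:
v = -40 (v = -38 - 2 = -40)
(88 + C)*v = (88 + 136)*(-40) = 224*(-40) = -8960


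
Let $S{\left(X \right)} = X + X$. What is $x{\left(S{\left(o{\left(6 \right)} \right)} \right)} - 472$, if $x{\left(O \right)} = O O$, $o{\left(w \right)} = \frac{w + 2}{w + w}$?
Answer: $- \frac{4232}{9} \approx -470.22$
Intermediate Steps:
$o{\left(w \right)} = \frac{2 + w}{2 w}$
$S{\left(X \right)} = 2 X$
$x{\left(O \right)} = O^{2}$
$x{\left(S{\left(o{\left(6 \right)} \right)} \right)} - 472 = \left(2 \frac{2 + 6}{2 \cdot 6}\right)^{2} - 472 = \left(2 \cdot \frac{1}{2} \cdot \frac{1}{6} \cdot 8\right)^{2} - 472 = \left(2 \cdot \frac{2}{3}\right)^{2} - 472 = \left(\frac{4}{3}\right)^{2} - 472 = \frac{16}{9} - 472 = - \frac{4232}{9}$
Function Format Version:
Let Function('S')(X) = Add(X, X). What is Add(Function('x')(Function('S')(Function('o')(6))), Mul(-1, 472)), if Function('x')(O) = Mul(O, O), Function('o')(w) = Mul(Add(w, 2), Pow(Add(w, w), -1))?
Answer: Rational(-4232, 9) ≈ -470.22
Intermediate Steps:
Function('o')(w) = Mul(Rational(1, 2), Pow(w, -1), Add(2, w)) (Function('o')(w) = Mul(Add(2, w), Pow(Mul(2, w), -1)) = Mul(Add(2, w), Mul(Rational(1, 2), Pow(w, -1))) = Mul(Rational(1, 2), Pow(w, -1), Add(2, w)))
Function('S')(X) = Mul(2, X)
Function('x')(O) = Pow(O, 2)
Add(Function('x')(Function('S')(Function('o')(6))), Mul(-1, 472)) = Add(Pow(Mul(2, Mul(Rational(1, 2), Pow(6, -1), Add(2, 6))), 2), Mul(-1, 472)) = Add(Pow(Mul(2, Mul(Rational(1, 2), Rational(1, 6), 8)), 2), -472) = Add(Pow(Mul(2, Rational(2, 3)), 2), -472) = Add(Pow(Rational(4, 3), 2), -472) = Add(Rational(16, 9), -472) = Rational(-4232, 9)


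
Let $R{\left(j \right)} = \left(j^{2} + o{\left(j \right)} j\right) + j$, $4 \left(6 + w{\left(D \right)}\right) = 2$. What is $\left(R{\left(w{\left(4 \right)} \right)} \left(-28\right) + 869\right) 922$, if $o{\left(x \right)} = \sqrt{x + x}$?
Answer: $162272 + 141988 i \sqrt{11} \approx 1.6227 \cdot 10^{5} + 4.7092 \cdot 10^{5} i$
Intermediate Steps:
$w{\left(D \right)} = - \frac{11}{2}$ ($w{\left(D \right)} = -6 + \frac{1}{4} \cdot 2 = -6 + \frac{1}{2} = - \frac{11}{2}$)
$o{\left(x \right)} = \sqrt{2} \sqrt{x}$ ($o{\left(x \right)} = \sqrt{2 x} = \sqrt{2} \sqrt{x}$)
$R{\left(j \right)} = j + j^{2} + \sqrt{2} j^{\frac{3}{2}}$ ($R{\left(j \right)} = \left(j^{2} + \sqrt{2} \sqrt{j} j\right) + j = \left(j^{2} + \sqrt{2} j^{\frac{3}{2}}\right) + j = j + j^{2} + \sqrt{2} j^{\frac{3}{2}}$)
$\left(R{\left(w{\left(4 \right)} \right)} \left(-28\right) + 869\right) 922 = \left(- \frac{11 \left(1 - \frac{11}{2} + \sqrt{2} \sqrt{- \frac{11}{2}}\right)}{2} \left(-28\right) + 869\right) 922 = \left(- \frac{11 \left(1 - \frac{11}{2} + \sqrt{2} \frac{i \sqrt{22}}{2}\right)}{2} \left(-28\right) + 869\right) 922 = \left(- \frac{11 \left(1 - \frac{11}{2} + i \sqrt{11}\right)}{2} \left(-28\right) + 869\right) 922 = \left(- \frac{11 \left(- \frac{9}{2} + i \sqrt{11}\right)}{2} \left(-28\right) + 869\right) 922 = \left(\left(\frac{99}{4} - \frac{11 i \sqrt{11}}{2}\right) \left(-28\right) + 869\right) 922 = \left(\left(-693 + 154 i \sqrt{11}\right) + 869\right) 922 = \left(176 + 154 i \sqrt{11}\right) 922 = 162272 + 141988 i \sqrt{11}$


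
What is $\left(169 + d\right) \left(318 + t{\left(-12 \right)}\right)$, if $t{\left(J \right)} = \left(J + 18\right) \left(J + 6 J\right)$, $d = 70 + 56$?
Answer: $-54870$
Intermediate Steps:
$d = 126$
$t{\left(J \right)} = 7 J \left(18 + J\right)$ ($t{\left(J \right)} = \left(18 + J\right) 7 J = 7 J \left(18 + J\right)$)
$\left(169 + d\right) \left(318 + t{\left(-12 \right)}\right) = \left(169 + 126\right) \left(318 + 7 \left(-12\right) \left(18 - 12\right)\right) = 295 \left(318 + 7 \left(-12\right) 6\right) = 295 \left(318 - 504\right) = 295 \left(-186\right) = -54870$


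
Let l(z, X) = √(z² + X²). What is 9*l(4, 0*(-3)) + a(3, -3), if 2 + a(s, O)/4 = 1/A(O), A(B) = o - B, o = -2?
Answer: 32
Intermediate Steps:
A(B) = -2 - B
l(z, X) = √(X² + z²)
a(s, O) = -8 + 4/(-2 - O)
9*l(4, 0*(-3)) + a(3, -3) = 9*√((0*(-3))² + 4²) + 4*(-5 - 2*(-3))/(2 - 3) = 9*√(0² + 16) + 4*(-5 + 6)/(-1) = 9*√(0 + 16) + 4*(-1)*1 = 9*√16 - 4 = 9*4 - 4 = 36 - 4 = 32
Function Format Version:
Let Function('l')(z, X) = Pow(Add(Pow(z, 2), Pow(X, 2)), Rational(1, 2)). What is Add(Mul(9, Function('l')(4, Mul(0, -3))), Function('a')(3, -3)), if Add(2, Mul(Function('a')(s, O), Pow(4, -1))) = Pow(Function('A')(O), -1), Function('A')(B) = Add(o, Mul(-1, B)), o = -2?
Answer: 32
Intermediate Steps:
Function('A')(B) = Add(-2, Mul(-1, B))
Function('l')(z, X) = Pow(Add(Pow(X, 2), Pow(z, 2)), Rational(1, 2))
Function('a')(s, O) = Add(-8, Mul(4, Pow(Add(-2, Mul(-1, O)), -1)))
Add(Mul(9, Function('l')(4, Mul(0, -3))), Function('a')(3, -3)) = Add(Mul(9, Pow(Add(Pow(Mul(0, -3), 2), Pow(4, 2)), Rational(1, 2))), Mul(4, Pow(Add(2, -3), -1), Add(-5, Mul(-2, -3)))) = Add(Mul(9, Pow(Add(Pow(0, 2), 16), Rational(1, 2))), Mul(4, Pow(-1, -1), Add(-5, 6))) = Add(Mul(9, Pow(Add(0, 16), Rational(1, 2))), Mul(4, -1, 1)) = Add(Mul(9, Pow(16, Rational(1, 2))), -4) = Add(Mul(9, 4), -4) = Add(36, -4) = 32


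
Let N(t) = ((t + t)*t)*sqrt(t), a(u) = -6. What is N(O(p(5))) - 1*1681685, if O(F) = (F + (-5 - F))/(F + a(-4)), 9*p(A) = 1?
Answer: -1681685 + 12150*sqrt(265)/148877 ≈ -1.6817e+6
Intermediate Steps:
p(A) = 1/9 (p(A) = (1/9)*1 = 1/9)
O(F) = -5/(-6 + F) (O(F) = (F + (-5 - F))/(F - 6) = -5/(-6 + F))
N(t) = 2*t**(5/2) (N(t) = ((2*t)*t)*sqrt(t) = (2*t**2)*sqrt(t) = 2*t**(5/2))
N(O(p(5))) - 1*1681685 = 2*(-5/(-6 + 1/9))**(5/2) - 1*1681685 = 2*(-5/(-53/9))**(5/2) - 1681685 = 2*(-5*(-9/53))**(5/2) - 1681685 = 2*(45/53)**(5/2) - 1681685 = 2*(6075*sqrt(265)/148877) - 1681685 = 12150*sqrt(265)/148877 - 1681685 = -1681685 + 12150*sqrt(265)/148877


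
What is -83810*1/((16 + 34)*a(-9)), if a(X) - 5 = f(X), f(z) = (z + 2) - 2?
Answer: 8381/20 ≈ 419.05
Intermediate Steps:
f(z) = z (f(z) = (2 + z) - 2 = z)
a(X) = 5 + X
-83810*1/((16 + 34)*a(-9)) = -83810*1/((5 - 9)*(16 + 34)) = -83810/(50*(-4)) = -83810/(-200) = -83810*(-1/200) = 8381/20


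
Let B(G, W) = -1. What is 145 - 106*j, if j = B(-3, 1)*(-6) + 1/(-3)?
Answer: -1367/3 ≈ -455.67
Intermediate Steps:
j = 17/3 (j = -1*(-6) + 1/(-3) = 6 - ⅓ = 17/3 ≈ 5.6667)
145 - 106*j = 145 - 106*17/3 = 145 - 1802/3 = -1367/3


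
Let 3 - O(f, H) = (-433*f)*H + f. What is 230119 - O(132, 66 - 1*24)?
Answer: -2170304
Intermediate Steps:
O(f, H) = 3 - f + 433*H*f (O(f, H) = 3 - ((-433*f)*H + f) = 3 - (-433*H*f + f) = 3 - (f - 433*H*f) = 3 + (-f + 433*H*f) = 3 - f + 433*H*f)
230119 - O(132, 66 - 1*24) = 230119 - (3 - 1*132 + 433*(66 - 1*24)*132) = 230119 - (3 - 132 + 433*(66 - 24)*132) = 230119 - (3 - 132 + 433*42*132) = 230119 - (3 - 132 + 2400552) = 230119 - 1*2400423 = 230119 - 2400423 = -2170304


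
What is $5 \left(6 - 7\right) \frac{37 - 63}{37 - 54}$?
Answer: $- \frac{130}{17} \approx -7.6471$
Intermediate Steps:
$5 \left(6 - 7\right) \frac{37 - 63}{37 - 54} = 5 \left(-1\right) \left(- \frac{26}{-17}\right) = - 5 \left(\left(-26\right) \left(- \frac{1}{17}\right)\right) = \left(-5\right) \frac{26}{17} = - \frac{130}{17}$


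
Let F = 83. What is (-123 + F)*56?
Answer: -2240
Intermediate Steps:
(-123 + F)*56 = (-123 + 83)*56 = -40*56 = -2240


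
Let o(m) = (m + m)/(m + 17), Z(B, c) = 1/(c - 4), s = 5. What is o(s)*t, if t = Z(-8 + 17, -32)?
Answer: -5/396 ≈ -0.012626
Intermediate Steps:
Z(B, c) = 1/(-4 + c)
o(m) = 2*m/(17 + m) (o(m) = (2*m)/(17 + m) = 2*m/(17 + m))
t = -1/36 (t = 1/(-4 - 32) = 1/(-36) = -1/36 ≈ -0.027778)
o(s)*t = (2*5/(17 + 5))*(-1/36) = (2*5/22)*(-1/36) = (2*5*(1/22))*(-1/36) = (5/11)*(-1/36) = -5/396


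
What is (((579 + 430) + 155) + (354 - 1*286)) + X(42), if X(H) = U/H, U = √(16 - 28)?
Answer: 1232 + I*√3/21 ≈ 1232.0 + 0.082479*I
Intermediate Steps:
U = 2*I*√3 (U = √(-12) = 2*I*√3 ≈ 3.4641*I)
X(H) = 2*I*√3/H (X(H) = (2*I*√3)/H = 2*I*√3/H)
(((579 + 430) + 155) + (354 - 1*286)) + X(42) = (((579 + 430) + 155) + (354 - 1*286)) + 2*I*√3/42 = ((1009 + 155) + (354 - 286)) + 2*I*√3*(1/42) = (1164 + 68) + I*√3/21 = 1232 + I*√3/21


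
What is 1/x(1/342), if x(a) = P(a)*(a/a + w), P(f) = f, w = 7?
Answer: 171/4 ≈ 42.750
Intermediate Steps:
x(a) = 8*a (x(a) = a*(a/a + 7) = a*(1 + 7) = a*8 = 8*a)
1/x(1/342) = 1/(8/342) = 1/(8*(1/342)) = 1/(4/171) = 171/4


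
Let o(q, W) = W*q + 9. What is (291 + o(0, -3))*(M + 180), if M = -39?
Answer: 42300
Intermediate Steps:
o(q, W) = 9 + W*q
(291 + o(0, -3))*(M + 180) = (291 + (9 - 3*0))*(-39 + 180) = (291 + (9 + 0))*141 = (291 + 9)*141 = 300*141 = 42300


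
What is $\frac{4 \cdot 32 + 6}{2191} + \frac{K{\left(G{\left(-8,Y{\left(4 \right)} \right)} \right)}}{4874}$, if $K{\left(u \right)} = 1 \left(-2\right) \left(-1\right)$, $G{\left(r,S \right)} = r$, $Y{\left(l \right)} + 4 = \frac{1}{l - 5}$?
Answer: $\frac{328749}{5339467} \approx 0.06157$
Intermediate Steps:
$Y{\left(l \right)} = -4 + \frac{1}{-5 + l}$ ($Y{\left(l \right)} = -4 + \frac{1}{l - 5} = -4 + \frac{1}{-5 + l}$)
$K{\left(u \right)} = 2$ ($K{\left(u \right)} = \left(-2\right) \left(-1\right) = 2$)
$\frac{4 \cdot 32 + 6}{2191} + \frac{K{\left(G{\left(-8,Y{\left(4 \right)} \right)} \right)}}{4874} = \frac{4 \cdot 32 + 6}{2191} + \frac{2}{4874} = \left(128 + 6\right) \frac{1}{2191} + 2 \cdot \frac{1}{4874} = 134 \cdot \frac{1}{2191} + \frac{1}{2437} = \frac{134}{2191} + \frac{1}{2437} = \frac{328749}{5339467}$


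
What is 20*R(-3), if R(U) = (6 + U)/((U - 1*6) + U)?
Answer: -5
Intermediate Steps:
R(U) = (6 + U)/(-6 + 2*U) (R(U) = (6 + U)/((U - 6) + U) = (6 + U)/((-6 + U) + U) = (6 + U)/(-6 + 2*U))
20*R(-3) = 20*((6 - 3)/(2*(-3 - 3))) = 20*((1/2)*3/(-6)) = 20*((1/2)*(-1/6)*3) = 20*(-1/4) = -5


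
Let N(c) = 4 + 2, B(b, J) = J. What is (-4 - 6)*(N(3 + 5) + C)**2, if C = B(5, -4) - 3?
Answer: -10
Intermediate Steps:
N(c) = 6
C = -7 (C = -4 - 3 = -7)
(-4 - 6)*(N(3 + 5) + C)**2 = (-4 - 6)*(6 - 7)**2 = -10*(-1)**2 = -10*1 = -10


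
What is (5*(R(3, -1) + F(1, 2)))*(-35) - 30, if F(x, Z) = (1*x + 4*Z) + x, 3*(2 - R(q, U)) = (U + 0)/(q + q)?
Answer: -38515/18 ≈ -2139.7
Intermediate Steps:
R(q, U) = 2 - U/(6*q) (R(q, U) = 2 - (U + 0)/(3*(q + q)) = 2 - U/(3*(2*q)) = 2 - U*1/(2*q)/3 = 2 - U/(6*q))
F(x, Z) = 2*x + 4*Z (F(x, Z) = (x + 4*Z) + x = 2*x + 4*Z)
(5*(R(3, -1) + F(1, 2)))*(-35) - 30 = (5*((2 - ⅙*(-1)/3) + (2*1 + 4*2)))*(-35) - 30 = (5*((2 - ⅙*(-1)*⅓) + (2 + 8)))*(-35) - 30 = (5*((2 + 1/18) + 10))*(-35) - 30 = (5*(37/18 + 10))*(-35) - 30 = (5*(217/18))*(-35) - 30 = (1085/18)*(-35) - 30 = -37975/18 - 30 = -38515/18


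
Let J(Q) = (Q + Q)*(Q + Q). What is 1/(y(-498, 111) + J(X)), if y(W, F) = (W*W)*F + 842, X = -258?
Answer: 1/27795542 ≈ 3.5977e-8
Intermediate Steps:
y(W, F) = 842 + F*W**2 (y(W, F) = W**2*F + 842 = F*W**2 + 842 = 842 + F*W**2)
J(Q) = 4*Q**2 (J(Q) = (2*Q)*(2*Q) = 4*Q**2)
1/(y(-498, 111) + J(X)) = 1/((842 + 111*(-498)**2) + 4*(-258)**2) = 1/((842 + 111*248004) + 4*66564) = 1/((842 + 27528444) + 266256) = 1/(27529286 + 266256) = 1/27795542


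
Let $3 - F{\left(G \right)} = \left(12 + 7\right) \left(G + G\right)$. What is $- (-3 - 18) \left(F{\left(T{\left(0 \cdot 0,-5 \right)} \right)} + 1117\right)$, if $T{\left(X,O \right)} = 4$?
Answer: $20328$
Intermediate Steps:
$F{\left(G \right)} = 3 - 38 G$ ($F{\left(G \right)} = 3 - \left(12 + 7\right) \left(G + G\right) = 3 - 19 \cdot 2 G = 3 - 38 G$)
$- (-3 - 18) \left(F{\left(T{\left(0 \cdot 0,-5 \right)} \right)} + 1117\right) = - (-3 - 18) \left(\left(3 - 152\right) + 1117\right) = \left(-1\right) \left(-21\right) \left(\left(3 - 152\right) + 1117\right) = 21 \left(-149 + 1117\right) = 21 \cdot 968 = 20328$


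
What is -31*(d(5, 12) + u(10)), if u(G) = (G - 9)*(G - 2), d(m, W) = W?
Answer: -620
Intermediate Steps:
u(G) = (-9 + G)*(-2 + G)
-31*(d(5, 12) + u(10)) = -31*(12 + (18 + 10² - 11*10)) = -31*(12 + (18 + 100 - 110)) = -31*(12 + 8) = -31*20 = -620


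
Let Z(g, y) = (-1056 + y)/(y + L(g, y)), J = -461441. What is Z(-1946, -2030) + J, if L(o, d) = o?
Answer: -917343165/1988 ≈ -4.6144e+5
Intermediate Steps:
Z(g, y) = (-1056 + y)/(g + y) (Z(g, y) = (-1056 + y)/(y + g) = (-1056 + y)/(g + y))
Z(-1946, -2030) + J = (-1056 - 2030)/(-1946 - 2030) - 461441 = -3086/(-3976) - 461441 = -1/3976*(-3086) - 461441 = 1543/1988 - 461441 = -917343165/1988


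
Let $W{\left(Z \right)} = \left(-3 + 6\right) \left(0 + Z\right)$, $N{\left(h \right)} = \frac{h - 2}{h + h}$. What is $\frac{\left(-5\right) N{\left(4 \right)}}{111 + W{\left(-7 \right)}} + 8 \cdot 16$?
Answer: $\frac{9215}{72} \approx 127.99$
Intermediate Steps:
$N{\left(h \right)} = \frac{-2 + h}{2 h}$
$W{\left(Z \right)} = 3 Z$
$\frac{\left(-5\right) N{\left(4 \right)}}{111 + W{\left(-7 \right)}} + 8 \cdot 16 = \frac{\left(-5\right) \frac{-2 + 4}{2 \cdot 4}}{111 + 3 \left(-7\right)} + 8 \cdot 16 = \frac{\left(-5\right) \frac{1}{2} \cdot \frac{1}{4} \cdot 2}{111 - 21} + 128 = \frac{\left(-5\right) \frac{1}{4}}{90} + 128 = \frac{1}{90} \left(- \frac{5}{4}\right) + 128 = - \frac{1}{72} + 128 = \frac{9215}{72}$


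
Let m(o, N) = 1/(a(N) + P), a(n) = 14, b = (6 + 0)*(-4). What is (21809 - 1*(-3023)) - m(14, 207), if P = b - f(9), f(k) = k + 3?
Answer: 546305/22 ≈ 24832.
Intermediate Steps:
f(k) = 3 + k
b = -24 (b = 6*(-4) = -24)
P = -36 (P = -24 - (3 + 9) = -24 - 1*12 = -24 - 12 = -36)
m(o, N) = -1/22 (m(o, N) = 1/(14 - 36) = 1/(-22) = -1/22)
(21809 - 1*(-3023)) - m(14, 207) = (21809 - 1*(-3023)) - 1*(-1/22) = (21809 + 3023) + 1/22 = 24832 + 1/22 = 546305/22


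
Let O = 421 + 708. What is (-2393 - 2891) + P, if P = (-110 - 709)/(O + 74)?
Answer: -2119157/401 ≈ -5284.7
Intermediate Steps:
O = 1129
P = -273/401 (P = (-110 - 709)/(1129 + 74) = -819/1203 = -819*1/1203 = -273/401 ≈ -0.68080)
(-2393 - 2891) + P = (-2393 - 2891) - 273/401 = -5284 - 273/401 = -2119157/401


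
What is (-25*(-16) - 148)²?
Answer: 63504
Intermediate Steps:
(-25*(-16) - 148)² = (400 - 148)² = 252² = 63504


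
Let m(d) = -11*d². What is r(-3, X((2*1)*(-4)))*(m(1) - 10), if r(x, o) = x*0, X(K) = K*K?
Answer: 0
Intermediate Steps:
X(K) = K²
r(x, o) = 0
r(-3, X((2*1)*(-4)))*(m(1) - 10) = 0*(-11*1² - 10) = 0*(-11*1 - 10) = 0*(-11 - 10) = 0*(-21) = 0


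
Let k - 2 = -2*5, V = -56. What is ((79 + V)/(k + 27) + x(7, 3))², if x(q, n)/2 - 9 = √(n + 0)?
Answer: 137557/361 + 1460*√3/19 ≈ 514.14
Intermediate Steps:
k = -8 (k = 2 - 2*5 = 2 - 10 = -8)
x(q, n) = 18 + 2*√n (x(q, n) = 18 + 2*√(n + 0) = 18 + 2*√n)
((79 + V)/(k + 27) + x(7, 3))² = ((79 - 56)/(-8 + 27) + (18 + 2*√3))² = (23/19 + (18 + 2*√3))² = (365/19 + 2*√3)²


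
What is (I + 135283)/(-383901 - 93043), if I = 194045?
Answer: -20583/29809 ≈ -0.69050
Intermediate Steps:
(I + 135283)/(-383901 - 93043) = (194045 + 135283)/(-383901 - 93043) = 329328/(-476944) = 329328*(-1/476944) = -20583/29809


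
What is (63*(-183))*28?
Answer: -322812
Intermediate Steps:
(63*(-183))*28 = -11529*28 = -322812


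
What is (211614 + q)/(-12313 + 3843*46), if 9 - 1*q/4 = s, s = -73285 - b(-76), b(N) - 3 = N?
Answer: 504498/164465 ≈ 3.0675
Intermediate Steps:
b(N) = 3 + N
s = -73212 (s = -73285 - (3 - 76) = -73285 - 1*(-73) = -73285 + 73 = -73212)
q = 292884 (q = 36 - 4*(-73212) = 36 + 292848 = 292884)
(211614 + q)/(-12313 + 3843*46) = (211614 + 292884)/(-12313 + 3843*46) = 504498/(-12313 + 176778) = 504498/164465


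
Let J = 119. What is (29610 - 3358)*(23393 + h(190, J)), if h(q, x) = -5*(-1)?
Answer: 614244296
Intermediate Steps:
h(q, x) = 5
(29610 - 3358)*(23393 + h(190, J)) = (29610 - 3358)*(23393 + 5) = 26252*23398 = 614244296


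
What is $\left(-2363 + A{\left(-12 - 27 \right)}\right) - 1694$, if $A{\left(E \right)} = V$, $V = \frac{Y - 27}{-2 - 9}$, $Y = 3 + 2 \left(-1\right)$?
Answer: $- \frac{44601}{11} \approx -4054.6$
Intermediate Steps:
$Y = 1$ ($Y = 3 - 2 = 1$)
$V = \frac{26}{11}$ ($V = \frac{1 - 27}{-2 - 9} = - \frac{26}{-11} = \left(-26\right) \left(- \frac{1}{11}\right) = \frac{26}{11} \approx 2.3636$)
$A{\left(E \right)} = \frac{26}{11}$
$\left(-2363 + A{\left(-12 - 27 \right)}\right) - 1694 = \left(-2363 + \frac{26}{11}\right) - 1694 = - \frac{25967}{11} - 1694 = - \frac{44601}{11}$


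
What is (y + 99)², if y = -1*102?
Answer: 9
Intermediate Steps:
y = -102
(y + 99)² = (-102 + 99)² = (-3)² = 9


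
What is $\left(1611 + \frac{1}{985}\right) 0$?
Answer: $0$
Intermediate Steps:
$\left(1611 + \frac{1}{985}\right) 0 = \frac{1586836}{985} \cdot 0 = 0$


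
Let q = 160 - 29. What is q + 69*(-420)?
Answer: -28849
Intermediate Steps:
q = 131
q + 69*(-420) = 131 + 69*(-420) = 131 - 28980 = -28849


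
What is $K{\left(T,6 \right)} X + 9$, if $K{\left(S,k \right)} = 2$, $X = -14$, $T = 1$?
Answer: $-19$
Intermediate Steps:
$K{\left(T,6 \right)} X + 9 = 2 \left(-14\right) + 9 = -28 + 9 = -19$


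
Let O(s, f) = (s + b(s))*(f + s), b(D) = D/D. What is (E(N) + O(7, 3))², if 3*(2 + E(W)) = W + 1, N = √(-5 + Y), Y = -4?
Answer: 55216/9 + 470*I/3 ≈ 6135.1 + 156.67*I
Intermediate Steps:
b(D) = 1
O(s, f) = (1 + s)*(f + s) (O(s, f) = (s + 1)*(f + s) = (1 + s)*(f + s))
N = 3*I (N = √(-5 - 4) = √(-9) = 3*I ≈ 3.0*I)
E(W) = -5/3 + W/3 (E(W) = -2 + (W + 1)/3 = -2 + (1 + W)/3 = -2 + (⅓ + W/3) = -5/3 + W/3)
(E(N) + O(7, 3))² = ((-5/3 + (3*I)/3) + (3 + 7 + 7² + 3*7))² = ((-5/3 + I) + (3 + 7 + 49 + 21))² = ((-5/3 + I) + 80)² = (235/3 + I)²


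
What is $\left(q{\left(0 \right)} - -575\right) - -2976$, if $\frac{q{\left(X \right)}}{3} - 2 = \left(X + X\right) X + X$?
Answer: $3557$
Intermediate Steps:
$q{\left(X \right)} = 6 + 3 X + 6 X^{2}$ ($q{\left(X \right)} = 6 + 3 \left(\left(X + X\right) X + X\right) = 6 + 3 \left(2 X X + X\right) = 6 + 3 \left(2 X^{2} + X\right) = 6 + 3 \left(X + 2 X^{2}\right) = 6 + \left(3 X + 6 X^{2}\right) = 6 + 3 X + 6 X^{2}$)
$\left(q{\left(0 \right)} - -575\right) - -2976 = \left(\left(6 + 3 \cdot 0 + 6 \cdot 0^{2}\right) - -575\right) - -2976 = \left(\left(6 + 0 + 6 \cdot 0\right) + 575\right) + 2976 = \left(\left(6 + 0 + 0\right) + 575\right) + 2976 = \left(6 + 575\right) + 2976 = 581 + 2976 = 3557$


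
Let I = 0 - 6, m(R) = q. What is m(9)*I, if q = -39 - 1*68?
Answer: 642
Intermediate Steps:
q = -107 (q = -39 - 68 = -107)
m(R) = -107
I = -6
m(9)*I = -107*(-6) = 642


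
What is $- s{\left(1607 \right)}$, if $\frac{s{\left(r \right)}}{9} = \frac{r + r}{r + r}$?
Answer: $-9$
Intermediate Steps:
$s{\left(r \right)} = 9$ ($s{\left(r \right)} = 9 \frac{r + r}{r + r} = 9 \frac{2 r}{2 r} = 9 \cdot 2 r \frac{1}{2 r} = 9 \cdot 1 = 9$)
$- s{\left(1607 \right)} = \left(-1\right) 9 = -9$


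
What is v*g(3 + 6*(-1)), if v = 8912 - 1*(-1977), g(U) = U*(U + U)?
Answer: 196002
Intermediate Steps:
g(U) = 2*U² (g(U) = U*(2*U) = 2*U²)
v = 10889 (v = 8912 + 1977 = 10889)
v*g(3 + 6*(-1)) = 10889*(2*(3 + 6*(-1))²) = 10889*(2*(3 - 6)²) = 10889*(2*(-3)²) = 10889*(2*9) = 10889*18 = 196002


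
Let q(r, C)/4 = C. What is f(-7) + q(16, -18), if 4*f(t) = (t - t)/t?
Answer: -72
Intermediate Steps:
q(r, C) = 4*C
f(t) = 0 (f(t) = ((t - t)/t)/4 = (0/t)/4 = (¼)*0 = 0)
f(-7) + q(16, -18) = 0 + 4*(-18) = 0 - 72 = -72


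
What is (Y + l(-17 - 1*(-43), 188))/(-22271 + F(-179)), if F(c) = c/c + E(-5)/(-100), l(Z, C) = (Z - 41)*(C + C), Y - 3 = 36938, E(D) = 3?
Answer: -3130100/2227003 ≈ -1.4055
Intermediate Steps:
Y = 36941 (Y = 3 + 36938 = 36941)
l(Z, C) = 2*C*(-41 + Z) (l(Z, C) = (-41 + Z)*(2*C) = 2*C*(-41 + Z))
F(c) = 97/100 (F(c) = c/c + 3/(-100) = 1 + 3*(-1/100) = 1 - 3/100 = 97/100)
(Y + l(-17 - 1*(-43), 188))/(-22271 + F(-179)) = (36941 + 2*188*(-41 + (-17 - 1*(-43))))/(-22271 + 97/100) = (36941 + 2*188*(-41 + (-17 + 43)))/(-2227003/100) = (36941 + 2*188*(-41 + 26))*(-100/2227003) = (36941 + 2*188*(-15))*(-100/2227003) = (36941 - 5640)*(-100/2227003) = 31301*(-100/2227003) = -3130100/2227003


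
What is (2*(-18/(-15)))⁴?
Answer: 20736/625 ≈ 33.178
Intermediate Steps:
(2*(-18/(-15)))⁴ = (2*(-18*(-1/15)))⁴ = (2*(6/5))⁴ = (12/5)⁴ = 20736/625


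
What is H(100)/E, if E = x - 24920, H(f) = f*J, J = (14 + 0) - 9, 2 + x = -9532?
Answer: -250/17227 ≈ -0.014512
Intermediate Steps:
x = -9534 (x = -2 - 9532 = -9534)
J = 5 (J = 14 - 9 = 5)
H(f) = 5*f (H(f) = f*5 = 5*f)
E = -34454 (E = -9534 - 24920 = -34454)
H(100)/E = (5*100)/(-34454) = 500*(-1/34454) = -250/17227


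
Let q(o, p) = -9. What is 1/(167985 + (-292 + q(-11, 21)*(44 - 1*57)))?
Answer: 1/167810 ≈ 5.9591e-6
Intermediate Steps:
1/(167985 + (-292 + q(-11, 21)*(44 - 1*57))) = 1/(167985 + (-292 - 9*(44 - 1*57))) = 1/(167985 + (-292 - 9*(44 - 57))) = 1/(167985 + (-292 - 9*(-13))) = 1/(167985 + (-292 + 117)) = 1/(167985 - 175) = 1/167810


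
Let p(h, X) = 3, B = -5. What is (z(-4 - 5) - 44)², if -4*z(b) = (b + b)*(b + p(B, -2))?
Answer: 5041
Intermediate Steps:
z(b) = -b*(3 + b)/2 (z(b) = -(b + b)*(b + 3)/4 = -2*b*(3 + b)/4 = -b*(3 + b)/2)
(z(-4 - 5) - 44)² = (-(-4 - 5)*(3 + (-4 - 5))/2 - 44)² = (-½*(-9)*(3 - 9) - 44)² = (-½*(-9)*(-6) - 44)² = (-27 - 44)² = (-71)² = 5041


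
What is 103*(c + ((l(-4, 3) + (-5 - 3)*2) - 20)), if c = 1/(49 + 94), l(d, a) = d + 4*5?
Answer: -294477/143 ≈ -2059.3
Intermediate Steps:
l(d, a) = 20 + d (l(d, a) = d + 20 = 20 + d)
c = 1/143 ≈ 0.0069930
103*(c + ((l(-4, 3) + (-5 - 3)*2) - 20)) = 103*(1/143 + (((20 - 4) + (-5 - 3)*2) - 20)) = 103*(1/143 + ((16 - 8*2) - 20)) = 103*(1/143 + ((16 - 16) - 20)) = 103*(1/143 + (0 - 20)) = 103*(1/143 - 20) = 103*(-2859/143) = -294477/143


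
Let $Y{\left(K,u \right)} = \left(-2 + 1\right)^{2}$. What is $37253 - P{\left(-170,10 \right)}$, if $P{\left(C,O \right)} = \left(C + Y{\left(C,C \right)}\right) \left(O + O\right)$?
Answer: $40633$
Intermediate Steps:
$Y{\left(K,u \right)} = 1$ ($Y{\left(K,u \right)} = \left(-1\right)^{2} = 1$)
$P{\left(C,O \right)} = 2 O \left(1 + C\right)$ ($P{\left(C,O \right)} = \left(C + 1\right) \left(O + O\right) = \left(1 + C\right) 2 O = 2 O \left(1 + C\right)$)
$37253 - P{\left(-170,10 \right)} = 37253 - 2 \cdot 10 \left(1 - 170\right) = 37253 - 2 \cdot 10 \left(-169\right) = 37253 - -3380 = 37253 + 3380 = 40633$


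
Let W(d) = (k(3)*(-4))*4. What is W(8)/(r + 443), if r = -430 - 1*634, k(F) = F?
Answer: 16/207 ≈ 0.077295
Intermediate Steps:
r = -1064 (r = -430 - 634 = -1064)
W(d) = -48 (W(d) = (3*(-4))*4 = -12*4 = -48)
W(8)/(r + 443) = -48/(-1064 + 443) = -48/(-621) = -1/621*(-48) = 16/207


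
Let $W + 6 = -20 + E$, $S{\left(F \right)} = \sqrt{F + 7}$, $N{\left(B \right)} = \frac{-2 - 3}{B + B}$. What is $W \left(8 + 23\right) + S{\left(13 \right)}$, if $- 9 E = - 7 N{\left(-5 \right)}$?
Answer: $- \frac{14291}{18} + 2 \sqrt{5} \approx -789.47$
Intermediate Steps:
$N{\left(B \right)} = - \frac{5}{2 B}$
$E = \frac{7}{18}$ ($E = - \frac{\left(-7\right) \left(- \frac{5}{2 \left(-5\right)}\right)}{9} = - \frac{\left(-7\right) \left(\left(- \frac{5}{2}\right) \left(- \frac{1}{5}\right)\right)}{9} = - \frac{\left(-7\right) \frac{1}{2}}{9} = \left(- \frac{1}{9}\right) \left(- \frac{7}{2}\right) = \frac{7}{18} \approx 0.38889$)
$S{\left(F \right)} = \sqrt{7 + F}$
$W = - \frac{461}{18}$ ($W = -6 + \left(-20 + \frac{7}{18}\right) = -6 - \frac{353}{18} = - \frac{461}{18} \approx -25.611$)
$W \left(8 + 23\right) + S{\left(13 \right)} = - \frac{461 \left(8 + 23\right)}{18} + \sqrt{7 + 13} = \left(- \frac{461}{18}\right) 31 + \sqrt{20} = - \frac{14291}{18} + 2 \sqrt{5}$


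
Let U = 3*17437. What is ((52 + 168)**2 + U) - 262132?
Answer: -161421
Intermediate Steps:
U = 52311
((52 + 168)**2 + U) - 262132 = ((52 + 168)**2 + 52311) - 262132 = (220**2 + 52311) - 262132 = (48400 + 52311) - 262132 = 100711 - 262132 = -161421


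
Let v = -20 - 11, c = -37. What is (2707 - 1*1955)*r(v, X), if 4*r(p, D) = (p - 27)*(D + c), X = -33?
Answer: 763280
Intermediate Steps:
v = -31
r(p, D) = (-37 + D)*(-27 + p)/4 (r(p, D) = ((p - 27)*(D - 37))/4 = ((-27 + p)*(-37 + D))/4 = ((-37 + D)*(-27 + p))/4 = (-37 + D)*(-27 + p)/4)
(2707 - 1*1955)*r(v, X) = (2707 - 1*1955)*(999/4 - 37/4*(-31) - 27/4*(-33) + (1/4)*(-33)*(-31)) = (2707 - 1955)*(999/4 + 1147/4 + 891/4 + 1023/4) = 752*1015 = 763280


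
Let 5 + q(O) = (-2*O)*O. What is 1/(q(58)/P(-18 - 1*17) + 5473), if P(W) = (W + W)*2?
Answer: 140/772953 ≈ 0.00018112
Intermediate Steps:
q(O) = -5 - 2*O² (q(O) = -5 + (-2*O)*O = -5 - 2*O²)
P(W) = 4*W (P(W) = (2*W)*2 = 4*W)
1/(q(58)/P(-18 - 1*17) + 5473) = 1/((-5 - 2*58²)/((4*(-18 - 1*17))) + 5473) = 1/((-5 - 2*3364)/((4*(-18 - 17))) + 5473) = 1/((-5 - 6728)/((4*(-35))) + 5473) = 1/(-6733/(-140) + 5473) = 1/(-6733*(-1/140) + 5473) = 1/(6733/140 + 5473) = 1/(772953/140) = 140/772953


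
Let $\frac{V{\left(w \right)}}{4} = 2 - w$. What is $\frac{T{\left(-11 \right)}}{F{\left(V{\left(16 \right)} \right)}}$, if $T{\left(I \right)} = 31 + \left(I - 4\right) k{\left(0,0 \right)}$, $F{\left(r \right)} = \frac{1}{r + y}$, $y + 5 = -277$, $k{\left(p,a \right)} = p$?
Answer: $-10478$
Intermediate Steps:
$y = -282$ ($y = -5 - 277 = -282$)
$V{\left(w \right)} = 8 - 4 w$ ($V{\left(w \right)} = 4 \left(2 - w\right) = 8 - 4 w$)
$F{\left(r \right)} = \frac{1}{-282 + r}$ ($F{\left(r \right)} = \frac{1}{r - 282} = \frac{1}{-282 + r}$)
$T{\left(I \right)} = 31$ ($T{\left(I \right)} = 31 + \left(I - 4\right) 0 = 31 + \left(-4 + I\right) 0 = 31 + 0 = 31$)
$\frac{T{\left(-11 \right)}}{F{\left(V{\left(16 \right)} \right)}} = \frac{31}{\frac{1}{-282 + \left(8 - 64\right)}} = \frac{31}{\frac{1}{-282 - 56}} = \frac{31}{\frac{1}{-338}} = \frac{31}{- \frac{1}{338}} = 31 \left(-338\right) = -10478$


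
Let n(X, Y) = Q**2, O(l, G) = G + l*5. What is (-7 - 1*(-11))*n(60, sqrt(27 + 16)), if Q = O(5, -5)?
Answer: 1600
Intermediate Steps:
O(l, G) = G + 5*l
Q = 20 (Q = -5 + 5*5 = -5 + 25 = 20)
n(X, Y) = 400 (n(X, Y) = 20**2 = 400)
(-7 - 1*(-11))*n(60, sqrt(27 + 16)) = (-7 - 1*(-11))*400 = (-7 + 11)*400 = 4*400 = 1600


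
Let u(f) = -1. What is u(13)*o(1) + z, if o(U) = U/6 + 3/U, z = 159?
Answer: 935/6 ≈ 155.83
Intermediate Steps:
o(U) = 3/U + U/6 (o(U) = U*(⅙) + 3/U = U/6 + 3/U = 3/U + U/6)
u(13)*o(1) + z = -(3/1 + (⅙)*1) + 159 = -(3*1 + ⅙) + 159 = -(3 + ⅙) + 159 = -1*19/6 + 159 = -19/6 + 159 = 935/6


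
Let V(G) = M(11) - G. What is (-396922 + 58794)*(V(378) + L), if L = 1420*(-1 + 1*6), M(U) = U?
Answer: -2276615824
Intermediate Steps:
V(G) = 11 - G
L = 7100 (L = 1420*(-1 + 6) = 1420*5 = 7100)
(-396922 + 58794)*(V(378) + L) = (-396922 + 58794)*((11 - 1*378) + 7100) = -338128*((11 - 378) + 7100) = -338128*(-367 + 7100) = -338128*6733 = -2276615824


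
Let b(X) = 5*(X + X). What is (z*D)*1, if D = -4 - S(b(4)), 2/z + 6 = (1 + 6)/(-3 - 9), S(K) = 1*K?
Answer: 1056/79 ≈ 13.367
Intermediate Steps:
b(X) = 10*X (b(X) = 5*(2*X) = 10*X)
S(K) = K
z = -24/79 (z = 2/(-6 + (1 + 6)/(-3 - 9)) = 2/(-6 + 7/(-12)) = 2/(-6 + 7*(-1/12)) = 2/(-6 - 7/12) = 2/(-79/12) = 2*(-12/79) = -24/79 ≈ -0.30380)
D = -44 (D = -4 - 10*4 = -4 - 1*40 = -4 - 40 = -44)
(z*D)*1 = -24/79*(-44)*1 = (1056/79)*1 = 1056/79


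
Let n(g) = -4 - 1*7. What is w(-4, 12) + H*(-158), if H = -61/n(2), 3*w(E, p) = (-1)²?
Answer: -28903/33 ≈ -875.85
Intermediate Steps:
n(g) = -11 (n(g) = -4 - 7 = -11)
w(E, p) = ⅓ (w(E, p) = (⅓)*(-1)² = (⅓)*1 = ⅓)
H = 61/11 (H = -61/(-11) = -61*(-1/11) = 61/11 ≈ 5.5455)
w(-4, 12) + H*(-158) = ⅓ + (61/11)*(-158) = ⅓ - 9638/11 = -28903/33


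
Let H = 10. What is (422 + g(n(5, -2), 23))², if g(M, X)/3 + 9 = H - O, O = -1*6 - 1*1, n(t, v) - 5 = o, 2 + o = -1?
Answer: 198916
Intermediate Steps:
o = -3 (o = -2 - 1 = -3)
n(t, v) = 2 (n(t, v) = 5 - 3 = 2)
O = -7 (O = -6 - 1 = -7)
g(M, X) = 24 (g(M, X) = -27 + 3*(10 - 1*(-7)) = -27 + 3*(10 + 7) = -27 + 3*17 = -27 + 51 = 24)
(422 + g(n(5, -2), 23))² = (422 + 24)² = 446² = 198916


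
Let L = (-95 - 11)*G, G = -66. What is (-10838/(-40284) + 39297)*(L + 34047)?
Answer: 10828861637833/6714 ≈ 1.6129e+9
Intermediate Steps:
L = 6996 (L = (-95 - 11)*(-66) = -106*(-66) = 6996)
(-10838/(-40284) + 39297)*(L + 34047) = (-10838/(-40284) + 39297)*(6996 + 34047) = (-10838*(-1/40284) + 39297)*41043 = (5419/20142 + 39297)*41043 = (791525593/20142)*41043 = 10828861637833/6714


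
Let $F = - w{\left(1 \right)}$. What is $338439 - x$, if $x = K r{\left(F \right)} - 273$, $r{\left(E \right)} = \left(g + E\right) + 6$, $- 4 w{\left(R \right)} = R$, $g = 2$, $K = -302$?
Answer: $\frac{682407}{2} \approx 3.412 \cdot 10^{5}$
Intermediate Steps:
$w{\left(R \right)} = - \frac{R}{4}$
$F = \frac{1}{4}$ ($F = - \frac{\left(-1\right) 1}{4} = \left(-1\right) \left(- \frac{1}{4}\right) = \frac{1}{4} \approx 0.25$)
$r{\left(E \right)} = 8 + E$ ($r{\left(E \right)} = \left(2 + E\right) + 6 = 8 + E$)
$x = - \frac{5529}{2}$ ($x = - 302 \left(8 + \frac{1}{4}\right) - 273 = \left(-302\right) \frac{33}{4} - 273 = - \frac{4983}{2} - 273 = - \frac{5529}{2} \approx -2764.5$)
$338439 - x = 338439 - - \frac{5529}{2} = 338439 + \frac{5529}{2} = \frac{682407}{2}$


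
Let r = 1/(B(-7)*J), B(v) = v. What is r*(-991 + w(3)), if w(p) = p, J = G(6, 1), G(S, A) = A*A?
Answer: 988/7 ≈ 141.14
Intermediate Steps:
G(S, A) = A²
J = 1 (J = 1² = 1)
r = -⅐ (r = 1/(-7*1) = 1/(-7) = -⅐ ≈ -0.14286)
r*(-991 + w(3)) = -(-991 + 3)/7 = -⅐*(-988) = 988/7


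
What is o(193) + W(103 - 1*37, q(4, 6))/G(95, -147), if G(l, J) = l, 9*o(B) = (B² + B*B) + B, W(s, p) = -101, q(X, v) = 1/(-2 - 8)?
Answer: 788304/95 ≈ 8297.9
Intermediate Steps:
q(X, v) = -⅒ (q(X, v) = 1/(-10) = -⅒)
o(B) = B/9 + 2*B²/9 (o(B) = ((B² + B*B) + B)/9 = ((B² + B²) + B)/9 = (2*B² + B)/9 = (B + 2*B²)/9 = B/9 + 2*B²/9)
o(193) + W(103 - 1*37, q(4, 6))/G(95, -147) = (⅑)*193*(1 + 2*193) - 101/95 = (⅑)*193*(1 + 386) - 101*1/95 = (⅑)*193*387 - 101/95 = 8299 - 101/95 = 788304/95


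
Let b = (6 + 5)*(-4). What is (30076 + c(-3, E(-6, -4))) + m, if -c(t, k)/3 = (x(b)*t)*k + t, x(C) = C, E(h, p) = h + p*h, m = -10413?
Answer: 12544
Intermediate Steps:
b = -44 (b = 11*(-4) = -44)
E(h, p) = h + h*p
c(t, k) = -3*t + 132*k*t (c(t, k) = -3*((-44*t)*k + t) = -3*(-44*k*t + t) = -3*(t - 44*k*t) = -3*t + 132*k*t)
(30076 + c(-3, E(-6, -4))) + m = (30076 + 3*(-3)*(-1 + 44*(-6*(1 - 4)))) - 10413 = (30076 + 3*(-3)*(-1 + 44*(-6*(-3)))) - 10413 = (30076 + 3*(-3)*(-1 + 44*18)) - 10413 = (30076 + 3*(-3)*(-1 + 792)) - 10413 = (30076 + 3*(-3)*791) - 10413 = (30076 - 7119) - 10413 = 22957 - 10413 = 12544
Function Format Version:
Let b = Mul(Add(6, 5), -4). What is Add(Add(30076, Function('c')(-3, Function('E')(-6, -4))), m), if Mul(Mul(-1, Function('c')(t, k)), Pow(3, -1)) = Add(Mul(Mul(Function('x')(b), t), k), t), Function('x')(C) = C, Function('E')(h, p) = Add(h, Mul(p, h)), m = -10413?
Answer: 12544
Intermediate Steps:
b = -44 (b = Mul(11, -4) = -44)
Function('E')(h, p) = Add(h, Mul(h, p))
Function('c')(t, k) = Add(Mul(-3, t), Mul(132, k, t)) (Function('c')(t, k) = Mul(-3, Add(Mul(Mul(-44, t), k), t)) = Mul(-3, Add(Mul(-44, k, t), t)) = Mul(-3, Add(t, Mul(-44, k, t))) = Add(Mul(-3, t), Mul(132, k, t)))
Add(Add(30076, Function('c')(-3, Function('E')(-6, -4))), m) = Add(Add(30076, Mul(3, -3, Add(-1, Mul(44, Mul(-6, Add(1, -4)))))), -10413) = Add(Add(30076, Mul(3, -3, Add(-1, Mul(44, Mul(-6, -3))))), -10413) = Add(Add(30076, Mul(3, -3, Add(-1, Mul(44, 18)))), -10413) = Add(Add(30076, Mul(3, -3, Add(-1, 792))), -10413) = Add(Add(30076, Mul(3, -3, 791)), -10413) = Add(Add(30076, -7119), -10413) = Add(22957, -10413) = 12544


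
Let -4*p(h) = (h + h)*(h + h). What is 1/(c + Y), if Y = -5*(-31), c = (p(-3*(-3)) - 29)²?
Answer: 1/12255 ≈ 8.1599e-5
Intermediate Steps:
p(h) = -h² (p(h) = -(h + h)*(h + h)/4 = -2*h*2*h/4 = -h²)
c = 12100 (c = (-(-3*(-3))² - 29)² = (-1*9² - 29)² = (-1*81 - 29)² = (-81 - 29)² = (-110)² = 12100)
Y = 155
1/(c + Y) = 1/(12100 + 155) = 1/12255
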